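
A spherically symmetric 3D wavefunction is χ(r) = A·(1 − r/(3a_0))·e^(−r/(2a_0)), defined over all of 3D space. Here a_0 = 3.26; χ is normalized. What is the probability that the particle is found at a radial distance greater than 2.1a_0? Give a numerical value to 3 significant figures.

P = ∫ |χ|² 4πr² dr over r > 2.1a_0.
Normalization gives A² = 1/(8·π·a_0^3/3).
Substituting u = r/a_0, A², 4π and the length scale all cancel in the ratio: P = ∫_{2.1}^{∞} u^2·(1 - u/3)^2·e^(-u) du / ∫_{0}^{∞} u^2·(1 - u/3)^2·e^(-u) du.
Using ∫ u^2·(1 - u/3)^2·e^(-u) du = (-u^4 + 2·u^3 - 3·u^2 - 6·u - 6)·e^(-u)/9, the numerator is ≈ 0.44569 and the denominator is 2/3.
The region integral divided by the full integral gives P = 0.6685.

P ≈ 0.669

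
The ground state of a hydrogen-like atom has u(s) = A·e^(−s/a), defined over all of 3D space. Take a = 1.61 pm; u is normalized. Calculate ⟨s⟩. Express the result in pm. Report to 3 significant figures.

⟨s⟩ ≈ 2.42 pm

⟨s⟩ = ∫ s |u|² 4πs² ds over the full domain.
Using ∫₀^∞ sⁿ e^(−αs) ds = n!/αⁿ⁺¹, evaluating both integrals, ⟨s⟩ = 3·a/2.
Putting a = 1.61 gives 2.415.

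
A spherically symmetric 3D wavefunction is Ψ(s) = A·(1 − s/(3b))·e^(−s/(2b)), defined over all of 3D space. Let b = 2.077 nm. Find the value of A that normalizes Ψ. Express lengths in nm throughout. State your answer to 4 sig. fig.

Normalization requires ∫|Ψ|² 4πs² ds = 1, integrated from 0 to ∞.
In 3D with spherical symmetry the volume element is 4πs² ds.
∫|Ψ|² 4πs² ds = A²·(8·π·b^3/3).
With b = 2.077: A² = 0.013322 and A = 0.11542.

A ≈ 0.1154 nm^(-3/2)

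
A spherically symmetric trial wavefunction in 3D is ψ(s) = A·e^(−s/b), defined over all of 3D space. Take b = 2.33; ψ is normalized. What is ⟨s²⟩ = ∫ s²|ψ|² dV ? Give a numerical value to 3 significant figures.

⟨s^2⟩ ≈ 16.3

⟨s²⟩ = ∫ s^2 |ψ|² 4πs² ds over the full domain.
Recall ∫₀^∞ s^m e^(−s/β) ds = m!·β^(m+1), since the A² factors cancel between numerator and denominator, ⟨s²⟩ = 3·b^2.
With b = 2.33, ⟨s^2⟩ = 16.29.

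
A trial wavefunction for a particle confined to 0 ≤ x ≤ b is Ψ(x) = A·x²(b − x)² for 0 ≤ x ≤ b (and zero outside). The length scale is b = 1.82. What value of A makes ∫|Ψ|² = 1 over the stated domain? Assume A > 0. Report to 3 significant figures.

We need A² ∫|f|² dx = 1, taking the integral from 0 to b.
The integral (without the A² prefactor) comes out to b^9/630.
With b = 1.82: A² = 2.875 and A = 1.696.

A ≈ 1.70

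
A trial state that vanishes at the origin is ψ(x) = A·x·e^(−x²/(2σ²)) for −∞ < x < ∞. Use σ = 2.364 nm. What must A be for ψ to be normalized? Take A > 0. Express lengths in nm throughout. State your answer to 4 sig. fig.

A ≈ 0.2923 nm^(-3/2)

The normalization condition is ∫|ψ|² dx = 1 from −∞ to ∞.
∫|ψ|² dx = A²·(√(π)·σ^3/2).
So A² = (√(π)·σ^3/2)^(−1).
Plugging in σ = 2.364 yields A = 0.29225.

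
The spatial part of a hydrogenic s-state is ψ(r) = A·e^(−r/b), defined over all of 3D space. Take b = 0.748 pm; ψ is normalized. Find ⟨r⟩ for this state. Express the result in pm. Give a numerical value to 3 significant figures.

The expectation value is the |ψ|²-weighted average of r: ∫ r|ψ|² 4πr² dr.
Since the A² factors cancel between numerator and denominator, ⟨r⟩ = 3·b/2.
With b = 0.748, ⟨r⟩ = 1.122.

⟨r⟩ ≈ 1.12 pm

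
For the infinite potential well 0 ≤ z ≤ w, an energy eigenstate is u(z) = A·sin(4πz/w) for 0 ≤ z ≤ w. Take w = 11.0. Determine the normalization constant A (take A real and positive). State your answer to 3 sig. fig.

A ≈ 0.426

Normalization requires ∫|u|² dz = 1, integrated from 0 to w.
Using sin²θ = (1 − cos 2θ)/2, carrying out the integral gives A² · w/2.
Hence A² = 1/[w/2].
Plugging in w = 11.0 yields A = 0.4264.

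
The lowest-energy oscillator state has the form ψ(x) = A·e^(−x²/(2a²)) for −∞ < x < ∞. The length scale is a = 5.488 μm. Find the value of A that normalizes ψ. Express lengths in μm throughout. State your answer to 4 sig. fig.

We need A² ∫|f|² dx = 1, taking the integral from −∞ to ∞.
The integral (without the A² prefactor) comes out to √(π)·a.
With a = 5.488: A² = 0.10280 and A = 0.32063.

A ≈ 0.3206 μm^(-1/2)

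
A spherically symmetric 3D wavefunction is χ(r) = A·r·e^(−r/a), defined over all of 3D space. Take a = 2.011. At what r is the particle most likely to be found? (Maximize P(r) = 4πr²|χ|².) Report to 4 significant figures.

Differentiate P(r) = 4πr²|χ|² with respect to r and set to zero.
This gives r = 2·a.
With a = 2.011, the most probable radial distance is 4.0220.

r ≈ 4.022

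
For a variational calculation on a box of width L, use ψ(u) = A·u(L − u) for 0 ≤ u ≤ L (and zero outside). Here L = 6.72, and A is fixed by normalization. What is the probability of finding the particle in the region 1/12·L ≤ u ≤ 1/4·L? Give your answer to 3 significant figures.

P = ∫_{1/12·L}^{1/4·L} |ψ(u)|² du.
Since A² = 1/(L^5/30), this is the region integral divided by the full normalization integral.
Let t = u/L; then A² and the length scale cancel, so P = ∫_{1/12}^{1/4} t^2·(1 - t)^2 dt ÷ ∫_{0}^{1} t^2·(1 - t)^2 dt.
With ∫ t^2·(1 - t)^2 dt = t^3·(6·t^2 - 15·t + 10)/30 + C, the region integral is ≈ 0.0032809 and the full one is 1/30.
Evaluating gives P = 0.09843.

P ≈ 0.0984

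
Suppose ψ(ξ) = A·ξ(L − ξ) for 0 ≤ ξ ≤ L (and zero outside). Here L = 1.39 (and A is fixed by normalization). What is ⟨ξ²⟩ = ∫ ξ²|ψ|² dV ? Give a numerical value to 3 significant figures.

⟨ξ²⟩ = ∫ ξ^2 |ψ|² dξ over the full domain.
Evaluating both integrals, ⟨ξ²⟩ = 2·L^2/7.
With L = 1.39, ⟨ξ^2⟩ = 0.5520.

⟨ξ^2⟩ ≈ 0.552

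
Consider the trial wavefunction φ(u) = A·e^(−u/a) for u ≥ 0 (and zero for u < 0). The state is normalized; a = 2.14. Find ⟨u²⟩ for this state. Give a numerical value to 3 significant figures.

By definition ⟨u²⟩ = ∫ u^2 |φ(u)|² du.
Using ∫₀^∞ uⁿ e^(−αu) du = n!/αⁿ⁺¹, evaluating both integrals, ⟨u²⟩ = a^2/2.
With a = 2.14, ⟨u^2⟩ = 2.290.

⟨u^2⟩ ≈ 2.29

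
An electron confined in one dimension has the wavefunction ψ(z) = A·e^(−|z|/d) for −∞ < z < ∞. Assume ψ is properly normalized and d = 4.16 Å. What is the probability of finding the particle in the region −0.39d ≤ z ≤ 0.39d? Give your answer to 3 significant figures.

P = ∫_{−0.39d}^{0.39d} |ψ(z)|² dz.
With A² fixed by ∫|ψ|² = 1, i.e. A² = (d)^(−1), substitute and integrate.
By symmetry take twice the z ≥ 0 contribution in numerator and denominator; the 2's cancel. In terms of u = z/d (A² and the length scale cancel between numerator and denominator), P = [∫_{0}^{0.39} e^(-2·u) du] / [∫_{0}^{∞} e^(-2·u) du].
An antiderivative of e^(-2·u) is -e^(-2·u)/2; evaluating from 0 to 0.39 gives 1/2 - e^(-39/50)/2, while the full integral is 1/2.
This works out to P = 0.5416.

P ≈ 0.542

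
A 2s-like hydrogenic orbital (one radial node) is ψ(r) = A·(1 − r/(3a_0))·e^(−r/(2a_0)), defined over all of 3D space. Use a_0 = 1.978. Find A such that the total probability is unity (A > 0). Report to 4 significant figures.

A ≈ 0.1242

Normalization requires ∫|ψ|² 4πr² dr = 1, integrated from 0 to ∞.
The angular integral contributes 4π, leaving ∫₀^∞ r²|ψ|² dr.
The integral (without the A² prefactor) comes out to 8·π·a_0^3/3.
So A² = (8·π·a_0^3/3)^(−1).
Plugging in a_0 = 1.978 yields A = 0.12419.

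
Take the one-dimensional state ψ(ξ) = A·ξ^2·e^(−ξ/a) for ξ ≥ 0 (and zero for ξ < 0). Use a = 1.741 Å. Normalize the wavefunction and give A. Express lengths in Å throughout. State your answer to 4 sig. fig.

Normalization requires ∫|ψ|² dξ = 1, integrated from 0 to ∞.
Using ∫₀^∞ ξⁿ e^(−αξ) dξ = n!/αⁿ⁺¹, with ψ = A·ξ^2·e^(−ξ/a), the integral evaluates to A²·[3·a^5/4].
Setting this equal to 1 gives A² = 1/(3·a^5/4).
Plugging in a = 1.741 yields A = 0.28872.

A ≈ 0.2887 Å^(-5/2)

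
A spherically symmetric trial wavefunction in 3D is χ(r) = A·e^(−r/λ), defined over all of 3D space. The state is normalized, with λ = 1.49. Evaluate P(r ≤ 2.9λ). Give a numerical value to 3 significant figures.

With dV = 4πr²dr, the probability is ∫|χ|² dV over r ≤ 2.9λ.
The full normalization integral is A²·[π·λ^3] = 1, fixing A².
In terms of u = r/λ (A², 4π and the length scale all cancel between numerator and denominator), P = [∫_{0}^{2.9} u^2·e^(-2·u) du] / [∫_{0}^{∞} u^2·e^(-2·u) du].
An antiderivative of u^2·e^(-2·u) is -(2·u^2 + 2·u + 1)·e^(-2·u)/4; evaluating from 0 to 2.9 gives 1/4 - 1181·e^(-29/5)/200, while the full integral is 1/4.
Taking the ratio yields P = 0.9285.

P ≈ 0.928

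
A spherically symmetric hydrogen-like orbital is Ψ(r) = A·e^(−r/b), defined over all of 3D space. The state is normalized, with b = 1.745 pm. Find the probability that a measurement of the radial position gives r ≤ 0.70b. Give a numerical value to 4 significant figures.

Integrate the radial probability density 4πr²|Ψ|² over r ≤ 0.70b.
The full normalization integral is A²·[π·b^3] = 1, fixing A².
Let u = r/b; then A², 4π and the length scale all cancel, so P = ∫_{0}^{0.70} u^2·e^(-2·u) du ÷ ∫_{0}^{∞} u^2·e^(-2·u) du.
With ∫ u^2·e^(-2·u) du = -(2·u^2 + 2·u + 1)·e^(-2·u)/4 + C, the region integral is 1/4 - 169·e^(-7/5)/200 and the full one is 1/4.
Taking the ratio yields P = 0.16650.

P ≈ 0.1665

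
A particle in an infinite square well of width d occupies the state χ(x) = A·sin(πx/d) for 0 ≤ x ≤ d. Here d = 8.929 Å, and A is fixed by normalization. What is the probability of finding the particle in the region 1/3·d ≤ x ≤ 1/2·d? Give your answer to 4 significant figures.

|χ|² is the probability density, so P = ∫_{1/3·d}^{1/2·d} |χ|² dx.
Since A² = 1/(d/2), this is the region integral divided by the full normalization integral.
Let u = x/d; then A² and the length scale cancel, so P = ∫_{1/3}^{1/2} sin(π·u)^2 du ÷ ∫_{0}^{1} sin(π·u)^2 du.
Using ∫ sin(π·u)^2 du = u/2 - sin(2·π·u)/(4·π), the numerator is √(3)/(8·π) + 1/12 and the denominator is 1/2.
Evaluating gives P = (√(3)/4 + π/6)/π.

P ≈ 0.3045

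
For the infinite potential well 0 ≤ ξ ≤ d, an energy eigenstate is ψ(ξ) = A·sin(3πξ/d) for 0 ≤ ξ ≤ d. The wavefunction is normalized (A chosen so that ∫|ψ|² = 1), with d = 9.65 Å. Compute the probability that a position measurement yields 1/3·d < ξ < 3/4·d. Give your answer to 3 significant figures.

P = ∫_{1/3·d}^{3/4·d} |ψ(ξ)|² dξ.
With A² fixed by ∫|ψ|² = 1, i.e. A² = (d/2)^(−1), substitute and integrate.
Let u = ξ/d; then A² and the length scale cancel, so P = ∫_{1/3}^{3/4} sin(3·π·u)^2 du ÷ ∫_{0}^{1} sin(3·π·u)^2 du.
Using ∫ sin(3·π·u)^2 du = u/2 - sin(6·π·u)/(12·π), the numerator is 5/24 - 1/(12·π) and the denominator is 1/2.
Evaluating gives P = (-2 + 5·π)/(12·π).

P ≈ 0.364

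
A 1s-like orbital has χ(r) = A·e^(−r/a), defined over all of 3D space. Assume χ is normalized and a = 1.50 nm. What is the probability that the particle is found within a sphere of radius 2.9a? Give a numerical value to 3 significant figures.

Integrate the radial probability density 4πr²|χ|² over r ≤ 2.9a.
Normalization gives A² = 1/(π·a^3).
Let u = r/a; then A², 4π and the length scale all cancel, so P = ∫_{0}^{2.9} u^2·e^(-2·u) du ÷ ∫_{0}^{∞} u^2·e^(-2·u) du.
With ∫ u^2·e^(-2·u) du = -(2·u^2 + 2·u + 1)·e^(-2·u)/4 + C, the region integral is 1/4 - 1181·e^(-29/5)/200 and the full one is 1/4.
This evaluates to P = 0.9285.

P ≈ 0.928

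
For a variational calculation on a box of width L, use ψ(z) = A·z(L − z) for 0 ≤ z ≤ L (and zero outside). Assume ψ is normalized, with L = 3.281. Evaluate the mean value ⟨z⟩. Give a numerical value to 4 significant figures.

⟨z⟩ ≈ 1.641

The expectation value is the |ψ|²-weighted average of z: ∫ z|ψ|² dz.
Evaluating both integrals, ⟨z⟩ = L/2.
With L = 3.281, ⟨z⟩ = 1.6405.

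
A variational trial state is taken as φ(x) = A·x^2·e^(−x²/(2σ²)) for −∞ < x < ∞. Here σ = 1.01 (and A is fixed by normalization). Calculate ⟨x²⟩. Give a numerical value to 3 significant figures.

⟨x^2⟩ ≈ 2.55

⟨x²⟩ = ∫ x^2 |φ|² dx over the full domain.
The ratio of the moment integral to the normalization integral gives ⟨x²⟩ = 5·σ^2/2.
With σ = 1.01, ⟨x^2⟩ = 2.550.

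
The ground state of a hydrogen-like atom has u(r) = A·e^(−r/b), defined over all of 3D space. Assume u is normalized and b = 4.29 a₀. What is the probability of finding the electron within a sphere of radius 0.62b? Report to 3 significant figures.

With dV = 4πr²dr, the probability is ∫|u|² dV over r ≤ 0.62b.
A² is fixed by ∫₀^∞ 4πr²|u|² dr = 1, i.e. A² = (π·b^3)^(−1).
Let t = r/b; then A², 4π and the length scale all cancel, so P = ∫_{0}^{0.62} t^2·e^(-2·t) dt ÷ ∫_{0}^{∞} t^2·e^(-2·t) dt.
Using ∫ t^2·e^(-2·t) dt = -(2·t^2 + 2·t + 1)·e^(-2·t)/4, the numerator is 1/4 - 3761·e^(-31/25)/5000 and the denominator is 1/4.
Taking the ratio yields P = 0.1293.

P ≈ 0.129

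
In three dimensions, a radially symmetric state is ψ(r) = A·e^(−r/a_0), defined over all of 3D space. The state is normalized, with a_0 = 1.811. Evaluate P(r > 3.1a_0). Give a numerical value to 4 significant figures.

Integrate the radial probability density 4πr²|ψ|² over r > 3.1a_0.
The full normalization integral is A²·[π·a_0^3] = 1, fixing A².
Substituting u = r/a_0, A², 4π and the length scale all cancel in the ratio: P = ∫_{3.1}^{∞} u^2·e^(-2·u) du / ∫_{0}^{∞} u^2·e^(-2·u) du.
With ∫ u^2·e^(-2·u) du = -(2·u^2 + 2·u + 1)·e^(-2·u)/4 + C, the region integral is 1321·e^(-31/5)/200 and the full one is 1/4.
Taking the ratio yields P = 0.053618.

P ≈ 0.05362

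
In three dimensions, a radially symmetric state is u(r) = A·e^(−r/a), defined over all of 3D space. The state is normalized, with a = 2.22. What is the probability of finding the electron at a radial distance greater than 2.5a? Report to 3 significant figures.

With dV = 4πr²dr, the probability is ∫|u|² dV over r > 2.5a.
A² is fixed by ∫₀^∞ 4πr²|u|² dr = 1, i.e. A² = (π·a^3)^(−1).
In terms of t = r/a (A², 4π and the length scale all cancel between numerator and denominator), P = [∫_{2.5}^{∞} t^2·e^(-2·t) dt] / [∫_{0}^{∞} t^2·e^(-2·t) dt].
Using ∫ t^2·e^(-2·t) dt = -(2·t^2 + 2·t + 1)·e^(-2·t)/4, the numerator is 37·e^(-5)/8 and the denominator is 1/4.
The region integral divided by the full integral gives P = 0.1247.

P ≈ 0.125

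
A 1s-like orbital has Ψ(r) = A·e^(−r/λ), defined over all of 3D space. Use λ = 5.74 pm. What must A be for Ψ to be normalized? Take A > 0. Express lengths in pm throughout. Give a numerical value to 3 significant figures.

A ≈ 0.0410 pm^(-3/2)

Normalization requires ∫|Ψ|² 4πr² dr = 1, integrated from 0 to ∞.
(Spherical symmetry: dV = 4πr² dr.)
Recall ∫₀^∞ r^m e^(−r/β) dr = m!·β^(m+1), with Ψ = A·e^(−r/λ), the integral evaluates to A²·[π·λ^3].
Setting this equal to 1 gives A² = 1/(π·λ^3).
With λ = 5.74: A² = 0.001683 and A = 0.04103.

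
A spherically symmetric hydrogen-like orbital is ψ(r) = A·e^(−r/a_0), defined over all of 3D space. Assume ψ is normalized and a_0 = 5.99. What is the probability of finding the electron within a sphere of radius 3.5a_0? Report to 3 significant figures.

With dV = 4πr²dr, the probability is ∫|ψ|² dV over r ≤ 3.5a_0.
Normalization gives A² = 1/(π·a_0^3).
Let u = r/a_0; then A², 4π and the length scale all cancel, so P = ∫_{0}^{3.5} u^2·e^(-2·u) du ÷ ∫_{0}^{∞} u^2·e^(-2·u) du.
With ∫ u^2·e^(-2·u) du = -(2·u^2 + 2·u + 1)·e^(-2·u)/4 + C, the region integral is 1/4 - 65·e^(-7)/8 and the full one is 1/4.
Taking the ratio yields P = 0.9704.

P ≈ 0.970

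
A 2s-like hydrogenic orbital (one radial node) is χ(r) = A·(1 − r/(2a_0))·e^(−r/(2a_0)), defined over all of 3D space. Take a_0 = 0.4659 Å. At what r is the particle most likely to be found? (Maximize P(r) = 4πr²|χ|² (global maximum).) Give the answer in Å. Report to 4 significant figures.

The maximum of P(r) = 4πr²|χ|² occurs where its derivative vanishes.
This gives r = a_0·(√(5) + 3).
With a_0 = 0.4659, the most probable radial distance is 2.4395 Å.

r ≈ 2.439 Å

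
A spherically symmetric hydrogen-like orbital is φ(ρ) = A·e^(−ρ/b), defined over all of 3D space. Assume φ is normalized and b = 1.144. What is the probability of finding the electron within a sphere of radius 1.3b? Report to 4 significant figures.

Integrate the radial probability density 4πρ²|φ|² over ρ ≤ 1.3b.
The full normalization integral is A²·[π·b^3] = 1, fixing A².
In terms of u = ρ/b (A², 4π and the length scale all cancel between numerator and denominator), P = [∫_{0}^{1.3} u^2·e^(-2·u) du] / [∫_{0}^{∞} u^2·e^(-2·u) du].
An antiderivative of u^2·e^(-2·u) is -(2·u^2 + 2·u + 1)·e^(-2·u)/4; evaluating from 0 to 1.3 gives 1/4 - 349·e^(-13/5)/200, while the full integral is 1/4.
Taking the ratio yields P = 0.48157.

P ≈ 0.4816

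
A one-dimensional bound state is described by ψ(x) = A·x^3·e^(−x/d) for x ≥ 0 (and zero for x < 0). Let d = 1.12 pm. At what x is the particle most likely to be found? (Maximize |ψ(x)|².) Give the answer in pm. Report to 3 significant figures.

The maximum of |ψ(x)|² occurs where its derivative vanishes.
Solving yields x = 3·d.
With d = 1.12, the most probable position is 3.360 pm.

x ≈ 3.36 pm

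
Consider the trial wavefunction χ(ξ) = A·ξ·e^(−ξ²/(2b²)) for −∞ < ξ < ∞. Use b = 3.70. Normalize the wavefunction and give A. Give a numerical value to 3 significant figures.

We need A² ∫|f|² dξ = 1, taking the integral from −∞ to ∞.
Using the Gaussian integral ∫_{−∞}^{∞} e^(−αξ²) dξ = √(π/α), carrying out the integral gives A² · √(π)·b^3/2.
Hence A² = 1/[√(π)·b^3/2].
Plugging in b = 3.70 yields A = 0.1493.

A ≈ 0.149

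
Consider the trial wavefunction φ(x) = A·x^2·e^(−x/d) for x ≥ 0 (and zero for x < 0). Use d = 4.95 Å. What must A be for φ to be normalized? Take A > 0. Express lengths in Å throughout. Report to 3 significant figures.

A ≈ 0.0212 Å^(-5/2)

The normalization condition is ∫|φ|² dx = 1 from 0 to ∞.
With ∫₀^∞ x^4 e^(−αx) dx = 4!/α^5, with φ = A·x^2·e^(−x/d), the integral evaluates to A²·[3·d^5/4].
Hence A² = 1/[3·d^5/4].
Substituting d = 4.95 gives A² = 0.0004487, so A = 0.02118.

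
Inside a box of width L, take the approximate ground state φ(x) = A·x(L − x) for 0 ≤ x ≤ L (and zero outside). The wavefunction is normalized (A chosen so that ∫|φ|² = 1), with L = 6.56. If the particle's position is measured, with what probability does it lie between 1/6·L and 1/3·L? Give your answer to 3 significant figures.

|φ|² is the probability density, so P = ∫_{1/6·L}^{1/3·L} |φ|² dx.
Since A² = 1/(L^5/30), this is the region integral divided by the full normalization integral.
In terms of u = x/L (A² and the length scale cancel between numerator and denominator), P = [∫_{1/6}^{1/3} u^2·(1 - u)^2 du] / [∫_{0}^{1} u^2·(1 - u)^2 du].
Using ∫ u^2·(1 - u)^2 du = u^3·(6·u^2 - 15·u + 10)/30, the numerator is ≈ 0.0058128 and the denominator is 1/30.
Evaluating gives P = 113/648.

P ≈ 0.174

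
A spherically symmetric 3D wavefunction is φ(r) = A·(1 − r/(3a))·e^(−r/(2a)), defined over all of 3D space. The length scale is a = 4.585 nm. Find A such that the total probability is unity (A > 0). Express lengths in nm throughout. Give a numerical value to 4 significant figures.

Normalization requires ∫|φ|² 4πr² dr = 1, integrated from 0 to ∞.
In 3D with spherical symmetry the volume element is 4πr² dr.
With ∫₀^∞ r^4 e^(−αr) dr = 4!/α^5, carrying out the integral gives A² · 8·π·a^3/3.
Setting this equal to 1 gives A² = 1/(8·π·a^3/3).
With a = 4.585: A² = 0.0012384 and A = 0.035191.

A ≈ 0.03519 nm^(-3/2)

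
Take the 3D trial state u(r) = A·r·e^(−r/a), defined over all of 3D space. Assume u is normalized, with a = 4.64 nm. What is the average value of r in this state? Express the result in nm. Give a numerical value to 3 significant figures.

⟨r⟩ ≈ 11.6 nm

By definition ⟨r⟩ = ∫ r |u(r)|² 4πr² dr.
Evaluating both integrals, ⟨r⟩ = 5·a/2.
Putting a = 4.64 gives 11.60.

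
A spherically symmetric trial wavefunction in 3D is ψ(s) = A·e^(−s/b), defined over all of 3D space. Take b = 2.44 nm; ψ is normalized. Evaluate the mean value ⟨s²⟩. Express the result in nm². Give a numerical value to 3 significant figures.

By definition ⟨s²⟩ = ∫ s^2 |ψ(s)|² 4πs² ds.
Evaluating both integrals, ⟨s²⟩ = 3·b^2.
Putting b = 2.44 gives 17.86.

⟨s^2⟩ ≈ 17.9 nm^2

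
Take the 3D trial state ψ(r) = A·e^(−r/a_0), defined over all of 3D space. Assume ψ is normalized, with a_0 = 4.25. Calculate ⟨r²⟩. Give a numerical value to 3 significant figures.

⟨r^2⟩ ≈ 54.2

By definition ⟨r²⟩ = ∫ r^2 |ψ(r)|² 4πr² dr.
Since the A² factors cancel between numerator and denominator, ⟨r²⟩ = 3·a_0^2.
With a_0 = 4.25, ⟨r^2⟩ = 54.19.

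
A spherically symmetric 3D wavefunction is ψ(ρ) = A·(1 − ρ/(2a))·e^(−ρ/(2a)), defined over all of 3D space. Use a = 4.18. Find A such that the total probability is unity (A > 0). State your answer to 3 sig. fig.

A ≈ 0.0233

The normalization condition is ∫|ψ|² 4πρ² dρ = 1 from 0 to ∞.
In 3D with spherical symmetry the volume element is 4πρ² dρ.
With ∫₀^∞ ρ^4 e^(−αρ) dρ = 4!/α^5, ∫|ψ|² 4πρ² dρ = A²·(8·π·a^3).
Setting this equal to 1 gives A² = 1/(8·π·a^3).
Substituting a = 4.18 gives A² = 0.0005448, so A = 0.02334.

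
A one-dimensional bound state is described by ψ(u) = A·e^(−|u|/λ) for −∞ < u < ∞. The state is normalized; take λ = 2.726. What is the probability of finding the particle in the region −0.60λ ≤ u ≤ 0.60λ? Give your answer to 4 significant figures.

P ≈ 0.6988

The probability is P = ∫ |ψ|² du over [−0.60λ, 0.60λ].
With A² fixed by ∫|ψ|² = 1, i.e. A² = (λ)^(−1), substitute and integrate.
By symmetry take twice the u ≥ 0 contribution in numerator and denominator; the 2's cancel. Substituting t = u/λ, A² and the length scale cancel in the ratio: P = ∫_{0}^{0.60} e^(-2·t) dt / ∫_{0}^{∞} e^(-2·t) dt.
With ∫ e^(-2·t) dt = -e^(-2·t)/2 + C, the region integral is 1/2 - e^(-6/5)/2 and the full one is 1/2.
This works out to P = 0.69881.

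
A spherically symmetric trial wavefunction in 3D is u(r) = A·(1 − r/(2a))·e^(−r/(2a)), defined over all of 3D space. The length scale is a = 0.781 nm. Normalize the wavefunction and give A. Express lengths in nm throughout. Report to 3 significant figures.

Require ∫ |u|² 4πr² dr = 1 over the whole domain.
(Spherical symmetry: dV = 4πr² dr.)
Using ∫₀^∞ rⁿ e^(−αr) dr = n!/αⁿ⁺¹, the integral (without the A² prefactor) comes out to 8·π·a^3.
Substituting a = 0.781 gives A² = 0.08352, so A = 0.2890.

A ≈ 0.289 nm^(-3/2)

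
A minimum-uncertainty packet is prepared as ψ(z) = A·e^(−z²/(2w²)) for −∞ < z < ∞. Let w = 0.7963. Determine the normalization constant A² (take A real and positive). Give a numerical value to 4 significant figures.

A^2 ≈ 0.7085

Normalization requires ∫|ψ|² dz = 1, integrated from −∞ to ∞.
∫|ψ|² dz = A²·(√(π)·w).
Hence A² = 1/[√(π)·w].
Plugging in w = 0.7963 yields A = 0.84173.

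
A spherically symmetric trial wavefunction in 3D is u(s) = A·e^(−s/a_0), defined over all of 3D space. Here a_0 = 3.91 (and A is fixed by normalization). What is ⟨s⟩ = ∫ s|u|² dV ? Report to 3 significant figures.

⟨s⟩ = ∫ s |u|² 4πs² ds over the full domain.
Recall ∫₀^∞ s^m e^(−s/β) ds = m!·β^(m+1), the ratio of the moment integral to the normalization integral gives ⟨s⟩ = 3·a_0/2.
Putting a_0 = 3.91 gives 5.865.

⟨s⟩ ≈ 5.87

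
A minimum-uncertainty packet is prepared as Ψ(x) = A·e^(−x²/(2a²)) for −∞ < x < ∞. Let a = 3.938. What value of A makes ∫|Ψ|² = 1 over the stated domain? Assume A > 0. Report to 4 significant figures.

Normalization requires ∫|Ψ|² dx = 1, integrated from −∞ to ∞.
∫|Ψ|² dx = A²·(√(π)·a).
Hence A² = 1/[√(π)·a].
Plugging in a = 3.938 yields A = 0.37851.

A ≈ 0.3785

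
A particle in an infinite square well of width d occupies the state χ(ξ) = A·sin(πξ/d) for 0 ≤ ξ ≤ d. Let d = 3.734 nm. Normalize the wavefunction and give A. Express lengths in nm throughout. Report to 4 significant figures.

A ≈ 0.7319 nm^(-1/2)

Require ∫ |χ|² dξ = 1 over the whole domain.
With ∫₀^d sin²(nπξ/d) dξ = d/2, the integral (without the A² prefactor) comes out to d/2.
So A² = (d/2)^(−1).
With d = 3.734: A² = 0.53562 and A = 0.73186.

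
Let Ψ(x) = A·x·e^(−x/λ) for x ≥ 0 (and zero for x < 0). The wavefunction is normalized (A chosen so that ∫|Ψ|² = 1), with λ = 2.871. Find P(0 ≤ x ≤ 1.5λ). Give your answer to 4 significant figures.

P = ∫_{0}^{1.5λ} |Ψ(x)|² dx.
The normalization integral ∫|Ψ|²dx over the whole domain equals λ^3/4·A², and A² cancels in the ratio.
In terms of u = x/λ (A² and the length scale cancel between numerator and denominator), P = [∫_{0}^{1.5} u^2·e^(-2·u) du] / [∫_{0}^{∞} u^2·e^(-2·u) du].
Using ∫ u^2·e^(-2·u) du = -(2·u^2 + 2·u + 1)·e^(-2·u)/4, the numerator is 1/4 - 17·e^(-3)/8 and the denominator is 1/4.
Evaluating gives P = 0.57681.

P ≈ 0.5768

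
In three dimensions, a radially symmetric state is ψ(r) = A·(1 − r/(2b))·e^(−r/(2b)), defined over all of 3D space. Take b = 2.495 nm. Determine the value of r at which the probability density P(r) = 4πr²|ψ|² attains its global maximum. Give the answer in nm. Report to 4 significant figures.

Set d/dr [P(r) = 4πr²|ψ|²] = 0 and solve for r > 0.
This gives r = b·(√(5) + 3).
With b = 2.495, the most probable radial distance is 13.064 nm.

r ≈ 13.06 nm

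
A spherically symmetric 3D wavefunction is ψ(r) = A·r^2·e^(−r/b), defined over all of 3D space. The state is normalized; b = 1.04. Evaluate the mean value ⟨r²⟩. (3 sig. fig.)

⟨r^2⟩ ≈ 15.1

⟨r²⟩ = ∫ r^2 |ψ|² 4πr² dr over the full domain.
Evaluating both integrals, ⟨r²⟩ = 14·b^2.
Putting b = 1.04 gives 15.14.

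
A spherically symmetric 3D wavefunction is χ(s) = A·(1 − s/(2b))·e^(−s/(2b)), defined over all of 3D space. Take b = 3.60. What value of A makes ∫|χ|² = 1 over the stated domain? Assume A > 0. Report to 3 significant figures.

A ≈ 0.0292

We need A² ∫|f|² 4πs² ds = 1, taking the integral from 0 to ∞.
(Spherical symmetry: dV = 4πs² ds.)
Recall ∫₀^∞ s^m e^(−s/β) ds = m!·β^(m+1), ∫|χ|² 4πs² ds = A²·(8·π·b^3).
Hence A² = 1/[8·π·b^3].
Substituting b = 3.60 gives A² = 0.0008528, so A = 0.02920.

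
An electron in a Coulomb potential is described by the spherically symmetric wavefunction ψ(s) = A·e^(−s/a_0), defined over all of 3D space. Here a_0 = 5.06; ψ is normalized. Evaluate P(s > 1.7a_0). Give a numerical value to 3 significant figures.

With dV = 4πs²ds, the probability is ∫|ψ|² dV over s > 1.7a_0.
Normalization gives A² = 1/(π·a_0^3).
Let u = s/a_0; then A², 4π and the length scale all cancel, so P = ∫_{1.7}^{∞} u^2·e^(-2·u) du ÷ ∫_{0}^{∞} u^2·e^(-2·u) du.
An antiderivative of u^2·e^(-2·u) is -(2·u^2 + 2·u + 1)·e^(-2·u)/4; evaluating from 1.7 to ∞ gives 509·e^(-17/5)/200, while the full integral is 1/4.
Taking the ratio yields P = 0.3397.

P ≈ 0.340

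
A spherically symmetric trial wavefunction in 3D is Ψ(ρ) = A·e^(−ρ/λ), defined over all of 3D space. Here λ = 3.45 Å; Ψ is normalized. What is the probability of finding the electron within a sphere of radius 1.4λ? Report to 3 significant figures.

P ≈ 0.531

Integrate the radial probability density 4πρ²|Ψ|² over ρ ≤ 1.4λ.
Normalization gives A² = 1/(π·λ^3).
Substituting u = ρ/λ, A², 4π and the length scale all cancel in the ratio: P = ∫_{0}^{1.4} u^2·e^(-2·u) du / ∫_{0}^{∞} u^2·e^(-2·u) du.
With ∫ u^2·e^(-2·u) du = -(2·u^2 + 2·u + 1)·e^(-2·u)/4 + C, the region integral is 1/4 - 193·e^(-14/5)/100 and the full one is 1/4.
Taking the ratio yields P = 0.5305.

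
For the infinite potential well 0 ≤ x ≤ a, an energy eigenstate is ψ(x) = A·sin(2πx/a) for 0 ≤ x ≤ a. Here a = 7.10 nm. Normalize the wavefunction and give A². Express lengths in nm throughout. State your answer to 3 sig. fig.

Require ∫ |ψ|² dx = 1 over the whole domain.
With ψ = A·sin(2πx/a), the integral evaluates to A²·[a/2].
With a = 7.10: A² = 0.2817 and A = 0.5307.

A^2 ≈ 0.282 nm^(-1)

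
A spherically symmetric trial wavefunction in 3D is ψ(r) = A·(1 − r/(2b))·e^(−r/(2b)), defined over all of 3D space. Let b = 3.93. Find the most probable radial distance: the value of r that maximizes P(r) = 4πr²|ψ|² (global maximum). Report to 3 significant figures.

Set d/dr [P(r) = 4πr²|ψ|²] = 0 and solve for r > 0.
This gives r = b·(√(5) + 3).
With b = 3.93, the most probable radial distance is 20.58.

r ≈ 20.6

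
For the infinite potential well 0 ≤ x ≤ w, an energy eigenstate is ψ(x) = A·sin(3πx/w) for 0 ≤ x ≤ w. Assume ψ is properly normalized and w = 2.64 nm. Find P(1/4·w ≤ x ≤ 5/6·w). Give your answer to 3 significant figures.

|ψ|² is the probability density, so P = ∫_{1/4·w}^{5/6·w} |ψ|² dx.
The normalization integral ∫|ψ|²dx over the whole domain equals w/2·A², and A² cancels in the ratio.
Let u = x/w; then A² and the length scale cancel, so P = ∫_{1/4}^{5/6} sin(3·π·u)^2 du ÷ ∫_{0}^{1} sin(3·π·u)^2 du.
An antiderivative of sin(3·π·u)^2 is u/2 - sin(6·π·u)/(12·π); evaluating from 1/4 to 5/6 gives 7/24 - 1/(12·π), while the full integral is 1/2.
Taking the ratio, P = (-2 + 7·π)/(12·π).

P ≈ 0.530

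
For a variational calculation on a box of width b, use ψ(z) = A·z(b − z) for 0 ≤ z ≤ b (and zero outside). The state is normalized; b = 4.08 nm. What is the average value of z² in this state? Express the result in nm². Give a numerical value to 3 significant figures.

⟨z^2⟩ ≈ 4.76 nm^2

The expectation value is the |ψ|²-weighted average of z^2: ∫ z^2|ψ|² dz.
Since the A² factors cancel between numerator and denominator, ⟨z²⟩ = 2·b^2/7.
Putting b = 4.08 gives 4.756.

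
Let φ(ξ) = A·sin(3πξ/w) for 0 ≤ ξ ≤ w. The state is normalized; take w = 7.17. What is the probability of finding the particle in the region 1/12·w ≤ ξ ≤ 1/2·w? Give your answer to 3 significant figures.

P ≈ 0.470

|φ|² is the probability density, so P = ∫_{1/12·w}^{1/2·w} |φ|² dξ.
The normalization integral ∫|φ|²dξ over the whole domain equals w/2·A², and A² cancels in the ratio.
In terms of u = ξ/w (A² and the length scale cancel between numerator and denominator), P = [∫_{1/12}^{1/2} sin(3·π·u)^2 du] / [∫_{0}^{1} sin(3·π·u)^2 du].
Using ∫ sin(3·π·u)^2 du = u/2 - sin(6·π·u)/(12·π), the numerator is 1/(12·π) + 5/24 and the denominator is 1/2.
Taking the ratio, P = (2 + 5·π)/(12·π).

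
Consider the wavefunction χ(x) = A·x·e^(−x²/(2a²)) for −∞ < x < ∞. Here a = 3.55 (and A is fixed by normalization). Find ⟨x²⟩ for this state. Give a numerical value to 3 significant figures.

⟨x^2⟩ ≈ 18.9

By definition ⟨x²⟩ = ∫ x^2 |χ(x)|² dx.
With ∫_{−∞}^{∞} x^(2m) e^(−αx²) dx = (2m−1)!!·√π / (2^m α^(m+1/2)), evaluating both integrals, ⟨x²⟩ = 3·a^2/2.
Putting a = 3.55 gives 18.90.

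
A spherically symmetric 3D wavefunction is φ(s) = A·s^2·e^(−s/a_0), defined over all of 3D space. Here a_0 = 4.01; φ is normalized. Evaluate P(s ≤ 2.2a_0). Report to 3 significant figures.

P ≈ 0.156

Integrate the radial probability density 4πs²|φ|² over s ≤ 2.2a_0.
Normalization gives A² = 1/(45·π·a_0^7/2).
Let u = s/a_0; then A², 4π and the length scale all cancel, so P = ∫_{0}^{2.2} u^6·e^(-2·u) du ÷ ∫_{0}^{∞} u^6·e^(-2·u) du.
Using ∫ u^6·e^(-2·u) du = -(4·u^6 + 12·u^5 + 30·u^4 + 60·u^3 + 90·u^2 + 90·u + 45)·e^(-2·u)/8, the numerator is ≈ 0.87950 and the denominator is 45/8.
Taking the ratio yields P = 0.1564.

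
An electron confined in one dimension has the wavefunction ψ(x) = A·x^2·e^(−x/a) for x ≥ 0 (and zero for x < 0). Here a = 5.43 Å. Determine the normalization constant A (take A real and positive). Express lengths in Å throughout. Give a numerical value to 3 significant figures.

Require ∫ |ψ|² dx = 1 over the whole domain.
With ψ = A·x^2·e^(−x/a), the integral evaluates to A²·[3·a^5/4].
Hence A² = 1/[3·a^5/4].
Substituting a = 5.43 gives A² = 0.0002824, so A = 0.01681.

A ≈ 0.0168 Å^(-5/2)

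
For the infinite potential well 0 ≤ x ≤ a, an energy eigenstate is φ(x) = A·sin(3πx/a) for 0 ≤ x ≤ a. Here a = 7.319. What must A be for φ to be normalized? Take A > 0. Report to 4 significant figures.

A ≈ 0.5227

Normalization requires ∫|φ|² dx = 1, integrated from 0 to a.
Using sin²θ = (1 − cos 2θ)/2, with φ = A·sin(3πx/a), the integral evaluates to A²·[a/2].
Setting this equal to 1 gives A² = 1/(a/2).
Substituting a = 7.319 gives A² = 0.27326, so A = 0.52274.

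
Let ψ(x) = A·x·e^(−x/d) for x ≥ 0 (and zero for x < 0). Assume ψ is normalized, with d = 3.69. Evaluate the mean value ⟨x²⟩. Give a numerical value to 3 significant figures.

⟨x^2⟩ ≈ 40.8

The expectation value is the |ψ|²-weighted average of x^2: ∫ x^2|ψ|² dx.
Since the A² factors cancel between numerator and denominator, ⟨x²⟩ = 3·d^2.
With d = 3.69, ⟨x^2⟩ = 40.85.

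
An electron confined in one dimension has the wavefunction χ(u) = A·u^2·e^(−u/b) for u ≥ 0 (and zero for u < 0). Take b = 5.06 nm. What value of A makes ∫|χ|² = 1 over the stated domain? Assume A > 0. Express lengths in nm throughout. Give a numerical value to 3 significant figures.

A ≈ 0.0200 nm^(-5/2)

Require ∫ |χ|² du = 1 over the whole domain.
Using ∫₀^∞ uⁿ e^(−αu) du = n!/αⁿ⁺¹, with χ = A·u^2·e^(−u/b), the integral evaluates to A²·[3·b^5/4].
So A² = (3·b^5/4)^(−1).
Substituting b = 5.06 gives A² = 0.0004020, so A = 0.02005.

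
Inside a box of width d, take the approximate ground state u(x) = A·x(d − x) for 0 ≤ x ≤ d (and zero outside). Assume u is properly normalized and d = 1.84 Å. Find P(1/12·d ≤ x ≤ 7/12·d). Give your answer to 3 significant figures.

P ≈ 0.648

P = ∫_{1/12·d}^{7/12·d} |u(x)|² dx.
Since A² = 1/(d^5/30), this is the region integral divided by the full normalization integral.
In terms of t = x/d (A² and the length scale cancel between numerator and denominator), P = [∫_{1/12}^{7/12} t^2·(1 - t)^2 dt] / [∫_{0}^{1} t^2·(1 - t)^2 dt].
With ∫ t^2·(1 - t)^2 dt = t^3·(6·t^2 - 15·t + 10)/30 + C, the region integral is ≈ 0.021610 and the full one is 1/30.
The result is P = 4481/6912.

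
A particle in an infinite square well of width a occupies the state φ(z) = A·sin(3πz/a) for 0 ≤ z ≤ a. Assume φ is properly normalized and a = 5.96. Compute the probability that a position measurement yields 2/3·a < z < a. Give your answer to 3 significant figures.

The probability is P = ∫ |φ|² dz over [2/3·a, a].
The normalization integral ∫|φ|²dz over the whole domain equals a/2·A², and A² cancels in the ratio.
Let u = z/a; then A² and the length scale cancel, so P = ∫_{2/3}^{1} sin(3·π·u)^2 du ÷ ∫_{0}^{1} sin(3·π·u)^2 du.
With ∫ sin(3·π·u)^2 du = u/2 - sin(6·π·u)/(12·π) + C, the region integral is 1/6 and the full one is 1/2.
The result is P = 1/3.

P ≈ 0.333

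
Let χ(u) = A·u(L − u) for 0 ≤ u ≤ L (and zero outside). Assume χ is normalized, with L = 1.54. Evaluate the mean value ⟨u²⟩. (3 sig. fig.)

⟨u^2⟩ ≈ 0.678

By definition ⟨u²⟩ = ∫ u^2 |χ(u)|² du.
Expanding the polynomial and integrating term by term, since the A² factors cancel between numerator and denominator, ⟨u²⟩ = 2·L^2/7.
With L = 1.54, ⟨u^2⟩ = 0.6776.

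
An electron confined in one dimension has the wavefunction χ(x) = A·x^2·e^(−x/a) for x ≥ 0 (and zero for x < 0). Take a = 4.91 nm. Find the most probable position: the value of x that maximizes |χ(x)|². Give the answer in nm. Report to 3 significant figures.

x ≈ 9.82 nm

Differentiate |χ(x)|² with respect to x and set to zero.
Solving yields x = 2·a.
With a = 4.91, the most probable position is 9.820 nm.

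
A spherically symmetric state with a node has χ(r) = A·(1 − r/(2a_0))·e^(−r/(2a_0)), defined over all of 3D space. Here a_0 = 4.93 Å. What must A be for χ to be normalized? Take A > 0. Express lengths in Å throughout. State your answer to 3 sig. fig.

The normalization condition is ∫|χ|² 4πr² dr = 1 from 0 to ∞.
The angular integral contributes 4π, leaving ∫₀^∞ r²|χ|² dr.
∫|χ|² 4πr² dr = A²·(8·π·a_0^3).
Hence A² = 1/[8·π·a_0^3].
With a_0 = 4.93: A² = 0.0003321 and A = 0.01822.

A ≈ 0.0182 Å^(-3/2)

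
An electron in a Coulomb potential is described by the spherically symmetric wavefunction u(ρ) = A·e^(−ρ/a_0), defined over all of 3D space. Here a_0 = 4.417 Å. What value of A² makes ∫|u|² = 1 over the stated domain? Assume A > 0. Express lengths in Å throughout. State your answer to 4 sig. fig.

A^2 ≈ 0.003694 Å^(-3)

Normalization requires ∫|u|² 4πρ² dρ = 1, integrated from 0 to ∞.
In 3D with spherical symmetry the volume element is 4πρ² dρ.
With u = A·e^(−ρ/a_0), the integral evaluates to A²·[π·a_0^3].
Plugging in a_0 = 4.417 yields A = 0.060776.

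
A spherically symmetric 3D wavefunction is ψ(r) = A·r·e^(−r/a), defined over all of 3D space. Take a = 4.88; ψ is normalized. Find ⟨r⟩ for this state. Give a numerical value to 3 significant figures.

By definition ⟨r⟩ = ∫ r |ψ(r)|² 4πr² dr.
With ∫₀^∞ r^5 e^(−αr) dr = 5!/α^6, since the A² factors cancel between numerator and denominator, ⟨r⟩ = 5·a/2.
Putting a = 4.88 gives 12.20.

⟨r⟩ ≈ 12.2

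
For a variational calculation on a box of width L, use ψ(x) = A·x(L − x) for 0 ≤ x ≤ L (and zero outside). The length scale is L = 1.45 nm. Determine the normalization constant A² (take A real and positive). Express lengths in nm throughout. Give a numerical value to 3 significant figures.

A^2 ≈ 4.68 nm^(-5)

Require ∫ |ψ|² dx = 1 over the whole domain.
The integral (without the A² prefactor) comes out to L^5/30.
So A² = (L^5/30)^(−1).
Plugging in L = 1.45 yields A = 2.163.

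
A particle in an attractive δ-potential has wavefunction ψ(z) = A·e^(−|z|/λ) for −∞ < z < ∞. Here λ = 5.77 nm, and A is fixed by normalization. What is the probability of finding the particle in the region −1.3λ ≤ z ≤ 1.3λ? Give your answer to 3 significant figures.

P ≈ 0.926

The probability is P = ∫ |ψ|² dz over [−1.3λ, 1.3λ].
With A² fixed by ∫|ψ|² = 1, i.e. A² = (λ)^(−1), substitute and integrate.
Both integrals are even about z = 0, so only the z ≥ 0 halves are needed (the factors of 2 cancel). In terms of u = z/λ (A² and the length scale cancel between numerator and denominator), P = [∫_{0}^{1.3} e^(-2·u) du] / [∫_{0}^{∞} e^(-2·u) du].
With ∫ e^(-2·u) du = -e^(-2·u)/2 + C, the region integral is 1/2 - e^(-13/5)/2 and the full one is 1/2.
The result is P = 0.9257.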